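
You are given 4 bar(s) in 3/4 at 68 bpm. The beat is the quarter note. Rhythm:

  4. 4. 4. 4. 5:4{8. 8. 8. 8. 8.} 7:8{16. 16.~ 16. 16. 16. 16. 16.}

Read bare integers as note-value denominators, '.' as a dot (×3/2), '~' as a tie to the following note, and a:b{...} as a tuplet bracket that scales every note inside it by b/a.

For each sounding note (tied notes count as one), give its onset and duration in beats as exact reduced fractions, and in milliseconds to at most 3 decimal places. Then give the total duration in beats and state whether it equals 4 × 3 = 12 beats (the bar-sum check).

1) 0.0ms=0b +1323.529ms=3/2b
2) 1323.529ms=3/2b +1323.529ms=3/2b
3) 2647.059ms=3b +1323.529ms=3/2b
4) 3970.588ms=9/2b +1323.529ms=3/2b
5) 5294.118ms=6b +529.412ms=3/5b
6) 5823.529ms=33/5b +529.412ms=3/5b
7) 6352.941ms=36/5b +529.412ms=3/5b
8) 6882.353ms=39/5b +529.412ms=3/5b
9) 7411.765ms=42/5b +529.412ms=3/5b
10) 7941.176ms=9b +378.151ms=3/7b
11) 8319.328ms=66/7b +756.303ms=6/7b
12) 9075.63ms=72/7b +378.151ms=3/7b
13) 9453.782ms=75/7b +378.151ms=3/7b
14) 9831.933ms=78/7b +378.151ms=3/7b
15) 10210.084ms=81/7b +378.151ms=3/7b
Σ=12b of 12 (68bpm 3/4) — PASS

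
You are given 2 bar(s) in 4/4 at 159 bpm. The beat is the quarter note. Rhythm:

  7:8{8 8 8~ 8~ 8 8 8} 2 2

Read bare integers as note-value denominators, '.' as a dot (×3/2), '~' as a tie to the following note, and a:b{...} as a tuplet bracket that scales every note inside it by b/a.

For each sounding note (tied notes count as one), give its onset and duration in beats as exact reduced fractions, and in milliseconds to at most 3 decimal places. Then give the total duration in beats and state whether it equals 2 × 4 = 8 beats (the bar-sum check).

1) 0.0ms=0b +215.633ms=4/7b
2) 215.633ms=4/7b +215.633ms=4/7b
3) 431.267ms=8/7b +646.9ms=12/7b
4) 1078.167ms=20/7b +215.633ms=4/7b
5) 1293.801ms=24/7b +215.633ms=4/7b
6) 1509.434ms=4b +754.717ms=2b
7) 2264.151ms=6b +754.717ms=2b
Σ=8b of 8 (159bpm 4/4) — PASS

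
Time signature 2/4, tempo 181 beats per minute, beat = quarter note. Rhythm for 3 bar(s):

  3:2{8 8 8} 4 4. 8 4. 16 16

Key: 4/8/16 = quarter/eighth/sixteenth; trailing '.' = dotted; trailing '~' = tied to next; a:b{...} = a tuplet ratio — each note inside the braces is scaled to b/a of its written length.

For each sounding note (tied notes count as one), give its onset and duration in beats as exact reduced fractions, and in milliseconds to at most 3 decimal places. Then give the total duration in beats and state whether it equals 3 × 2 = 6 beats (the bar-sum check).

1) 0.0ms=0b +110.497ms=1/3b
2) 110.497ms=1/3b +110.497ms=1/3b
3) 220.994ms=2/3b +110.497ms=1/3b
4) 331.492ms=1b +331.492ms=1b
5) 662.983ms=2b +497.238ms=3/2b
6) 1160.221ms=7/2b +165.746ms=1/2b
7) 1325.967ms=4b +497.238ms=3/2b
8) 1823.204ms=11/2b +82.873ms=1/4b
9) 1906.077ms=23/4b +82.873ms=1/4b
Σ=6b of 6 (181bpm 2/4) — PASS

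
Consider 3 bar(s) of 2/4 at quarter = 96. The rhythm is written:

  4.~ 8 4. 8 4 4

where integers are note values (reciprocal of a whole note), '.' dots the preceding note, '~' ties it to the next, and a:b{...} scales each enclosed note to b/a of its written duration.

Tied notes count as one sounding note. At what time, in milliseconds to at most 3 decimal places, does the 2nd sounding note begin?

note 2 onset = 2b = 1250.0ms

1. 0.0ms @ 0 + 1250.0ms (2)
2. 1250.0ms @ 2 + 937.5ms (3/2)
3. 2187.5ms @ 7/2 + 312.5ms (1/2)
4. 2500.0ms @ 4 + 625.0ms (1)
5. 3125.0ms @ 5 + 625.0ms (1)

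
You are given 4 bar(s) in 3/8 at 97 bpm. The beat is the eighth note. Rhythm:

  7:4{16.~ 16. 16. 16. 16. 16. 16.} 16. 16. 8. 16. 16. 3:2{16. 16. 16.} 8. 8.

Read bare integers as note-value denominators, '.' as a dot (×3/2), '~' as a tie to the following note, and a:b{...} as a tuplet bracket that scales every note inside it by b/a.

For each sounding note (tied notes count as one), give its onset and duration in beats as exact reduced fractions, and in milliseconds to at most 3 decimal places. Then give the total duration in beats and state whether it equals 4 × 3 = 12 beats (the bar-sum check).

1) 0.0ms=0b +530.191ms=6/7b
2) 530.191ms=6/7b +265.096ms=3/7b
3) 795.287ms=9/7b +265.096ms=3/7b
4) 1060.383ms=12/7b +265.096ms=3/7b
5) 1325.479ms=15/7b +265.096ms=3/7b
6) 1590.574ms=18/7b +265.096ms=3/7b
7) 1855.67ms=3b +463.918ms=3/4b
8) 2319.588ms=15/4b +463.918ms=3/4b
9) 2783.505ms=9/2b +927.835ms=3/2b
10) 3711.34ms=6b +463.918ms=3/4b
11) 4175.258ms=27/4b +463.918ms=3/4b
12) 4639.175ms=15/2b +309.278ms=1/2b
13) 4948.454ms=8b +309.278ms=1/2b
14) 5257.732ms=17/2b +309.278ms=1/2b
15) 5567.01ms=9b +927.835ms=3/2b
16) 6494.845ms=21/2b +927.835ms=3/2b
Σ=12b of 12 (97bpm 3/8) — PASS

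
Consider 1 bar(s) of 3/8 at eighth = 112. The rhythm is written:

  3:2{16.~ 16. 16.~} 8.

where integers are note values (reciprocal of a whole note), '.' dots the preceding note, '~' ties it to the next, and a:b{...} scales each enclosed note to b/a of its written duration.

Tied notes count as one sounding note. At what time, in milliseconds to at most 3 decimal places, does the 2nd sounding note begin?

note 2 onset = 1b = 535.714ms

1. 0.0ms @ 0 + 535.714ms (1)
2. 535.714ms @ 1 + 1071.429ms (2)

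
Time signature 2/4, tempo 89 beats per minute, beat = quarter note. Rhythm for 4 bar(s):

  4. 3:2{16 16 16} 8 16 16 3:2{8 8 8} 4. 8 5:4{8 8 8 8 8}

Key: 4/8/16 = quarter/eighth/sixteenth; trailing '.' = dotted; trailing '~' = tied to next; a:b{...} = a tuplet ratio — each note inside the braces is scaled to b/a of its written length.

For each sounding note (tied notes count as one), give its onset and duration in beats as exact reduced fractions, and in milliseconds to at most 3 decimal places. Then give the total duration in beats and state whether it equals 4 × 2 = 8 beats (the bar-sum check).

1) 0.0ms=0b +1011.236ms=3/2b
2) 1011.236ms=3/2b +112.36ms=1/6b
3) 1123.596ms=5/3b +112.36ms=1/6b
4) 1235.955ms=11/6b +112.36ms=1/6b
5) 1348.315ms=2b +337.079ms=1/2b
6) 1685.393ms=5/2b +168.539ms=1/4b
7) 1853.933ms=11/4b +168.539ms=1/4b
8) 2022.472ms=3b +224.719ms=1/3b
9) 2247.191ms=10/3b +224.719ms=1/3b
10) 2471.91ms=11/3b +224.719ms=1/3b
11) 2696.629ms=4b +1011.236ms=3/2b
12) 3707.865ms=11/2b +337.079ms=1/2b
13) 4044.944ms=6b +269.663ms=2/5b
14) 4314.607ms=32/5b +269.663ms=2/5b
15) 4584.27ms=34/5b +269.663ms=2/5b
16) 4853.933ms=36/5b +269.663ms=2/5b
17) 5123.596ms=38/5b +269.663ms=2/5b
Σ=8b of 8 (89bpm 2/4) — PASS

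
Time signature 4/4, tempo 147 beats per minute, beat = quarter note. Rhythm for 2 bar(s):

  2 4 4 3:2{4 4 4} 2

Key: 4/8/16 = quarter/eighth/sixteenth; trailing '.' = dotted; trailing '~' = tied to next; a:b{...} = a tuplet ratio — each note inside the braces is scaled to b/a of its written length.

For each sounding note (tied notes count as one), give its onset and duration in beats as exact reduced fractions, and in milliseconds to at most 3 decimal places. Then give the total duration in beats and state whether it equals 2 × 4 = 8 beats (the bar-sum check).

1) 0.0ms=0b +816.327ms=2b
2) 816.327ms=2b +408.163ms=1b
3) 1224.49ms=3b +408.163ms=1b
4) 1632.653ms=4b +272.109ms=2/3b
5) 1904.762ms=14/3b +272.109ms=2/3b
6) 2176.871ms=16/3b +272.109ms=2/3b
7) 2448.98ms=6b +816.327ms=2b
Σ=8b of 8 (147bpm 4/4) — PASS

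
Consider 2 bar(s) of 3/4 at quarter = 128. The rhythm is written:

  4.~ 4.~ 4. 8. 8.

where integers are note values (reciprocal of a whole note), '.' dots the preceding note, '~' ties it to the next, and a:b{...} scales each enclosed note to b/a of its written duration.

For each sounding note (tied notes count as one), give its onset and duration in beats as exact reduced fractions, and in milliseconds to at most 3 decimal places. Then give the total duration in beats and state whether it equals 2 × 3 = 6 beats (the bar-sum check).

1) 0.0ms=0b +2109.375ms=9/2b
2) 2109.375ms=9/2b +351.562ms=3/4b
3) 2460.938ms=21/4b +351.562ms=3/4b
Σ=6b of 6 (128bpm 3/4) — PASS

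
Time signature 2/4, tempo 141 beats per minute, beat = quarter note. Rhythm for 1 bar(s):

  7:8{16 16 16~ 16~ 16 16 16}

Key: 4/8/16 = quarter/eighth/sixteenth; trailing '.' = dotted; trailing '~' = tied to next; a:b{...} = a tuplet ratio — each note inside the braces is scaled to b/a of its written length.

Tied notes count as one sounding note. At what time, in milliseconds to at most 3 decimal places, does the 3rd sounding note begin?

1. 0.0ms @ 0 + 121.581ms (2/7)
2. 121.581ms @ 2/7 + 121.581ms (2/7)
3. 243.161ms @ 4/7 + 364.742ms (6/7)
4. 607.903ms @ 10/7 + 121.581ms (2/7)
5. 729.483ms @ 12/7 + 121.581ms (2/7)

note 3 onset = 4/7b = 243.161ms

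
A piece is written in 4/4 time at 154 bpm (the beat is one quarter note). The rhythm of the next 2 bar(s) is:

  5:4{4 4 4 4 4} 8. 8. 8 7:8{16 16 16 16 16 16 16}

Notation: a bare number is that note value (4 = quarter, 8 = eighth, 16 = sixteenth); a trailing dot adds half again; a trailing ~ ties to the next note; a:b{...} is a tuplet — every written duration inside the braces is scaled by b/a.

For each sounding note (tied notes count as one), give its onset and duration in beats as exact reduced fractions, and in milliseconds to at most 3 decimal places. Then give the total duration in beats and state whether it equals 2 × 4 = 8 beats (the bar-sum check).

1) 0.0ms=0b +311.688ms=4/5b
2) 311.688ms=4/5b +311.688ms=4/5b
3) 623.377ms=8/5b +311.688ms=4/5b
4) 935.065ms=12/5b +311.688ms=4/5b
5) 1246.753ms=16/5b +311.688ms=4/5b
6) 1558.442ms=4b +292.208ms=3/4b
7) 1850.649ms=19/4b +292.208ms=3/4b
8) 2142.857ms=11/2b +194.805ms=1/2b
9) 2337.662ms=6b +111.317ms=2/7b
10) 2448.98ms=44/7b +111.317ms=2/7b
11) 2560.297ms=46/7b +111.317ms=2/7b
12) 2671.614ms=48/7b +111.317ms=2/7b
13) 2782.931ms=50/7b +111.317ms=2/7b
14) 2894.249ms=52/7b +111.317ms=2/7b
15) 3005.566ms=54/7b +111.317ms=2/7b
Σ=8b of 8 (154bpm 4/4) — PASS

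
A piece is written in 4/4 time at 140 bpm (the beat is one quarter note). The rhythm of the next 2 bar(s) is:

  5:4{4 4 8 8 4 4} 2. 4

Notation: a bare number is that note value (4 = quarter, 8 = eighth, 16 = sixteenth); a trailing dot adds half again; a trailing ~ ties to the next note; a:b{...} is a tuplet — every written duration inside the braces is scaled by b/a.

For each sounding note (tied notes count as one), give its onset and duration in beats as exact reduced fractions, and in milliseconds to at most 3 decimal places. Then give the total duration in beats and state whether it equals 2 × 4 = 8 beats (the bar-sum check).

1) 0.0ms=0b +342.857ms=4/5b
2) 342.857ms=4/5b +342.857ms=4/5b
3) 685.714ms=8/5b +171.429ms=2/5b
4) 857.143ms=2b +171.429ms=2/5b
5) 1028.571ms=12/5b +342.857ms=4/5b
6) 1371.429ms=16/5b +342.857ms=4/5b
7) 1714.286ms=4b +1285.714ms=3b
8) 3000.0ms=7b +428.571ms=1b
Σ=8b of 8 (140bpm 4/4) — PASS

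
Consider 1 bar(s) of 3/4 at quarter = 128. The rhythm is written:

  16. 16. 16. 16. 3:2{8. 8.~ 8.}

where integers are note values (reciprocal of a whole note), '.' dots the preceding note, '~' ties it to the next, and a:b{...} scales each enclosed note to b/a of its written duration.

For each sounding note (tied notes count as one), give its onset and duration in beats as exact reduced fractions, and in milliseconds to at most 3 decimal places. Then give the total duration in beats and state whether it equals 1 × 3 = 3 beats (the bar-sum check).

1) 0.0ms=0b +175.781ms=3/8b
2) 175.781ms=3/8b +175.781ms=3/8b
3) 351.562ms=3/4b +175.781ms=3/8b
4) 527.344ms=9/8b +175.781ms=3/8b
5) 703.125ms=3/2b +234.375ms=1/2b
6) 937.5ms=2b +468.75ms=1b
Σ=3b of 3 (128bpm 3/4) — PASS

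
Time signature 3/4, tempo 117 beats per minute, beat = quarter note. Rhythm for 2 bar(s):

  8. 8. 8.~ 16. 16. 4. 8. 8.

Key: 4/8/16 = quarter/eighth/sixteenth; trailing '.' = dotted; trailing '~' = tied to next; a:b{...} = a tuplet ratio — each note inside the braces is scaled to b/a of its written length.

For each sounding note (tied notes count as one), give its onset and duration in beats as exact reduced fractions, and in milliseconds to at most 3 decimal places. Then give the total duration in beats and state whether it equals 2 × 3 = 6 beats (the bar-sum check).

1) 0.0ms=0b +384.615ms=3/4b
2) 384.615ms=3/4b +384.615ms=3/4b
3) 769.231ms=3/2b +576.923ms=9/8b
4) 1346.154ms=21/8b +192.308ms=3/8b
5) 1538.462ms=3b +769.231ms=3/2b
6) 2307.692ms=9/2b +384.615ms=3/4b
7) 2692.308ms=21/4b +384.615ms=3/4b
Σ=6b of 6 (117bpm 3/4) — PASS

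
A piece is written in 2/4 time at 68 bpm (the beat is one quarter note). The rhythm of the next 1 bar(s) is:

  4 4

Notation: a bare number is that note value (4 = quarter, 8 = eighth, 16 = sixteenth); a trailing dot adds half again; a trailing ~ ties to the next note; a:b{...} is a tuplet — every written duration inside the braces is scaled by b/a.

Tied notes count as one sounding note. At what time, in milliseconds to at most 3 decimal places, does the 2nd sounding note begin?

note 2 onset = 1b = 882.353ms

1. 0.0ms @ 0 + 882.353ms (1)
2. 882.353ms @ 1 + 882.353ms (1)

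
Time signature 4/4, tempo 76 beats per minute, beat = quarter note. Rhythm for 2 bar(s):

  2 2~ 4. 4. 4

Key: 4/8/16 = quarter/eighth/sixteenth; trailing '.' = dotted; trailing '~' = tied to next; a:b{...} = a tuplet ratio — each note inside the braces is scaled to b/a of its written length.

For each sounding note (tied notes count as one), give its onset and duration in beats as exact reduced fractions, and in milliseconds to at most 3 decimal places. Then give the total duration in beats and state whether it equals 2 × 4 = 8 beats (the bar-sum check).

1) 0.0ms=0b +1578.947ms=2b
2) 1578.947ms=2b +2763.158ms=7/2b
3) 4342.105ms=11/2b +1184.211ms=3/2b
4) 5526.316ms=7b +789.474ms=1b
Σ=8b of 8 (76bpm 4/4) — PASS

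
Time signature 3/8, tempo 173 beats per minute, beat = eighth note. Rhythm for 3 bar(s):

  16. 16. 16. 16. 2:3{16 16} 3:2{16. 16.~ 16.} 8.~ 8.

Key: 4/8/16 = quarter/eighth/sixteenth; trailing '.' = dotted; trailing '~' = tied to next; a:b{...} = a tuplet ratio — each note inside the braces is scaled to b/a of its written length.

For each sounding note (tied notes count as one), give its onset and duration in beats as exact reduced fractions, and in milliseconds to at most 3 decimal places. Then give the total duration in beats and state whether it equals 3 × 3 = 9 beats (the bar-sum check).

1) 0.0ms=0b +260.116ms=3/4b
2) 260.116ms=3/4b +260.116ms=3/4b
3) 520.231ms=3/2b +260.116ms=3/4b
4) 780.347ms=9/4b +260.116ms=3/4b
5) 1040.462ms=3b +260.116ms=3/4b
6) 1300.578ms=15/4b +260.116ms=3/4b
7) 1560.694ms=9/2b +173.41ms=1/2b
8) 1734.104ms=5b +346.821ms=1b
9) 2080.925ms=6b +1040.462ms=3b
Σ=9b of 9 (173bpm 3/8) — PASS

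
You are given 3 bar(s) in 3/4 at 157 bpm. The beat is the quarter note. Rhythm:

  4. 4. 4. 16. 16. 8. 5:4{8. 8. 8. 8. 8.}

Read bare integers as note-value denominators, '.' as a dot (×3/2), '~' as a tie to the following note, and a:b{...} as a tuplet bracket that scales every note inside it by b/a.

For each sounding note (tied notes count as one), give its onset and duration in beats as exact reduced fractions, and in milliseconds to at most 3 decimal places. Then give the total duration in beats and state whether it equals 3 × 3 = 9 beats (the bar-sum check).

1) 0.0ms=0b +573.248ms=3/2b
2) 573.248ms=3/2b +573.248ms=3/2b
3) 1146.497ms=3b +573.248ms=3/2b
4) 1719.745ms=9/2b +143.312ms=3/8b
5) 1863.057ms=39/8b +143.312ms=3/8b
6) 2006.369ms=21/4b +286.624ms=3/4b
7) 2292.994ms=6b +229.299ms=3/5b
8) 2522.293ms=33/5b +229.299ms=3/5b
9) 2751.592ms=36/5b +229.299ms=3/5b
10) 2980.892ms=39/5b +229.299ms=3/5b
11) 3210.191ms=42/5b +229.299ms=3/5b
Σ=9b of 9 (157bpm 3/4) — PASS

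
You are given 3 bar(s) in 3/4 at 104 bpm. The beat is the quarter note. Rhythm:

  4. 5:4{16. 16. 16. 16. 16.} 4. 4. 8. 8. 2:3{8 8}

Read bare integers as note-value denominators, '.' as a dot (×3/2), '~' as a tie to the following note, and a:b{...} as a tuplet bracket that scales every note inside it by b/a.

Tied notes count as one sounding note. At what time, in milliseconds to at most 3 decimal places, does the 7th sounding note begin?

note 7 onset = 3b = 1730.769ms

1. 0.0ms @ 0 + 865.385ms (3/2)
2. 865.385ms @ 3/2 + 173.077ms (3/10)
3. 1038.462ms @ 9/5 + 173.077ms (3/10)
4. 1211.538ms @ 21/10 + 173.077ms (3/10)
5. 1384.615ms @ 12/5 + 173.077ms (3/10)
6. 1557.692ms @ 27/10 + 173.077ms (3/10)
7. 1730.769ms @ 3 + 865.385ms (3/2)
8. 2596.154ms @ 9/2 + 865.385ms (3/2)
9. 3461.538ms @ 6 + 432.692ms (3/4)
10. 3894.231ms @ 27/4 + 432.692ms (3/4)
11. 4326.923ms @ 15/2 + 432.692ms (3/4)
12. 4759.615ms @ 33/4 + 432.692ms (3/4)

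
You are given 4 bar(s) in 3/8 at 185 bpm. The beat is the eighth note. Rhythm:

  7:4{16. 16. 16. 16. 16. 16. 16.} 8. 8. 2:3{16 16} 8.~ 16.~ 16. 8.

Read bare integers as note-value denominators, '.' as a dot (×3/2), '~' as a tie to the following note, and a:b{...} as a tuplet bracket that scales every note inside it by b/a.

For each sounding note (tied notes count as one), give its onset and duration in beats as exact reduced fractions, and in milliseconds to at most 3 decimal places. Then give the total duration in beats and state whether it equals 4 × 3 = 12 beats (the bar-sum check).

1) 0.0ms=0b +138.996ms=3/7b
2) 138.996ms=3/7b +138.996ms=3/7b
3) 277.992ms=6/7b +138.996ms=3/7b
4) 416.988ms=9/7b +138.996ms=3/7b
5) 555.985ms=12/7b +138.996ms=3/7b
6) 694.981ms=15/7b +138.996ms=3/7b
7) 833.977ms=18/7b +138.996ms=3/7b
8) 972.973ms=3b +486.486ms=3/2b
9) 1459.459ms=9/2b +486.486ms=3/2b
10) 1945.946ms=6b +243.243ms=3/4b
11) 2189.189ms=27/4b +243.243ms=3/4b
12) 2432.432ms=15/2b +972.973ms=3b
13) 3405.405ms=21/2b +486.486ms=3/2b
Σ=12b of 12 (185bpm 3/8) — PASS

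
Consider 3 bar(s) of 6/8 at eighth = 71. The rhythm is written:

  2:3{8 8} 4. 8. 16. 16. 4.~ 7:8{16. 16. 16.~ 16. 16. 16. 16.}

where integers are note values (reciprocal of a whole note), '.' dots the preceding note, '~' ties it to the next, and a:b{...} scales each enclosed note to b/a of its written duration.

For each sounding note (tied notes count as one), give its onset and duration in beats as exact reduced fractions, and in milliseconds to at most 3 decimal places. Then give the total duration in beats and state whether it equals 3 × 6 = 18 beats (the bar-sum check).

1) 0.0ms=0b +1267.606ms=3/2b
2) 1267.606ms=3/2b +1267.606ms=3/2b
3) 2535.211ms=3b +2535.211ms=3b
4) 5070.423ms=6b +1267.606ms=3/2b
5) 6338.028ms=15/2b +633.803ms=3/4b
6) 6971.831ms=33/4b +633.803ms=3/4b
7) 7605.634ms=9b +3259.557ms=27/7b
8) 10865.191ms=90/7b +724.346ms=6/7b
9) 11589.537ms=96/7b +1448.692ms=12/7b
10) 13038.229ms=108/7b +724.346ms=6/7b
11) 13762.575ms=114/7b +724.346ms=6/7b
12) 14486.922ms=120/7b +724.346ms=6/7b
Σ=18b of 18 (71bpm 6/8) — PASS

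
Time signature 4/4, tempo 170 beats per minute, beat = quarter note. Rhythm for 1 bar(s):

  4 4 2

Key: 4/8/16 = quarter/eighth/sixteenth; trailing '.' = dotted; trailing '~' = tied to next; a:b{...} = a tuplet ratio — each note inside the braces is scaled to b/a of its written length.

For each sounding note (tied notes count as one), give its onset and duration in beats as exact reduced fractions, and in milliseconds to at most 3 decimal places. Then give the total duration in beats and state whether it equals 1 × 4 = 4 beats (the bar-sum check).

1) 0.0ms=0b +352.941ms=1b
2) 352.941ms=1b +352.941ms=1b
3) 705.882ms=2b +705.882ms=2b
Σ=4b of 4 (170bpm 4/4) — PASS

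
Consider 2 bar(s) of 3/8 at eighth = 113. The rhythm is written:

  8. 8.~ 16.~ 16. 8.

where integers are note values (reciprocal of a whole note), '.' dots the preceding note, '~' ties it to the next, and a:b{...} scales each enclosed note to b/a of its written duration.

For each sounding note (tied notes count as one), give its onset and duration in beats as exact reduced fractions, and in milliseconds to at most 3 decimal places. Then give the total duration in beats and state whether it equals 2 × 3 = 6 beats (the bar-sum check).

1) 0.0ms=0b +796.46ms=3/2b
2) 796.46ms=3/2b +1592.92ms=3b
3) 2389.381ms=9/2b +796.46ms=3/2b
Σ=6b of 6 (113bpm 3/8) — PASS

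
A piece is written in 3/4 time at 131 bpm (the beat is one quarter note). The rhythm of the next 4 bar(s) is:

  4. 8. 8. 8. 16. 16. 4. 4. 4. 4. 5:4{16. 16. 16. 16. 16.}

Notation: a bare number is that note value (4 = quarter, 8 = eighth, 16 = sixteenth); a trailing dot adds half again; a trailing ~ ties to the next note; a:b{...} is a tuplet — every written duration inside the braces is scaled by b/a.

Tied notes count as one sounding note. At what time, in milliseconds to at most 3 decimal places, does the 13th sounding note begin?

1. 0.0ms @ 0 + 687.023ms (3/2)
2. 687.023ms @ 3/2 + 343.511ms (3/4)
3. 1030.534ms @ 9/4 + 343.511ms (3/4)
4. 1374.046ms @ 3 + 343.511ms (3/4)
5. 1717.557ms @ 15/4 + 171.756ms (3/8)
6. 1889.313ms @ 33/8 + 171.756ms (3/8)
7. 2061.069ms @ 9/2 + 687.023ms (3/2)
8. 2748.092ms @ 6 + 687.023ms (3/2)
9. 3435.115ms @ 15/2 + 687.023ms (3/2)
10. 4122.137ms @ 9 + 687.023ms (3/2)
11. 4809.16ms @ 21/2 + 137.405ms (3/10)
12. 4946.565ms @ 54/5 + 137.405ms (3/10)
13. 5083.969ms @ 111/10 + 137.405ms (3/10)
14. 5221.374ms @ 57/5 + 137.405ms (3/10)
15. 5358.779ms @ 117/10 + 137.405ms (3/10)

note 13 onset = 111/10b = 5083.969ms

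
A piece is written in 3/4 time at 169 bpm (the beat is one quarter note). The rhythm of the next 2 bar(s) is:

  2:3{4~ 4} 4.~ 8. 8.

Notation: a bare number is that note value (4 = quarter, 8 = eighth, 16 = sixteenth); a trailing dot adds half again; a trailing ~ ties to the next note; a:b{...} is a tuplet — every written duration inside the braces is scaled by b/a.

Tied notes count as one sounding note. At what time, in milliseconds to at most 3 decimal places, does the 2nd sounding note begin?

note 2 onset = 3b = 1065.089ms

1. 0.0ms @ 0 + 1065.089ms (3)
2. 1065.089ms @ 3 + 798.817ms (9/4)
3. 1863.905ms @ 21/4 + 266.272ms (3/4)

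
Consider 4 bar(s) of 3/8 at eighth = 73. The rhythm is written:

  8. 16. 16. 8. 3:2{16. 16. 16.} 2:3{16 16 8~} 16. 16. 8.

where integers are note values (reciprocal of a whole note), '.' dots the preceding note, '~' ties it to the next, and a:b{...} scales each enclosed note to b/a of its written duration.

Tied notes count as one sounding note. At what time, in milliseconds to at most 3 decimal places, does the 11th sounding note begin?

1. 0.0ms @ 0 + 1232.877ms (3/2)
2. 1232.877ms @ 3/2 + 616.438ms (3/4)
3. 1849.315ms @ 9/4 + 616.438ms (3/4)
4. 2465.753ms @ 3 + 1232.877ms (3/2)
5. 3698.63ms @ 9/2 + 410.959ms (1/2)
6. 4109.589ms @ 5 + 410.959ms (1/2)
7. 4520.548ms @ 11/2 + 410.959ms (1/2)
8. 4931.507ms @ 6 + 616.438ms (3/4)
9. 5547.945ms @ 27/4 + 616.438ms (3/4)
10. 6164.384ms @ 15/2 + 1849.315ms (9/4)
11. 8013.699ms @ 39/4 + 616.438ms (3/4)
12. 8630.137ms @ 21/2 + 1232.877ms (3/2)

note 11 onset = 39/4b = 8013.699ms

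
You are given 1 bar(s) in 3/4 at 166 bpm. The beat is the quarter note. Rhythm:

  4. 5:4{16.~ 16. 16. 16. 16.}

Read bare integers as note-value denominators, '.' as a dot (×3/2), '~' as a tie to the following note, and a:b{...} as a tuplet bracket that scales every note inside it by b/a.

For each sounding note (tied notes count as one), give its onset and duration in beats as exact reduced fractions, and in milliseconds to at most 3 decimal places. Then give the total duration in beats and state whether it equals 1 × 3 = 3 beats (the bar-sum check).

1) 0.0ms=0b +542.169ms=3/2b
2) 542.169ms=3/2b +216.867ms=3/5b
3) 759.036ms=21/10b +108.434ms=3/10b
4) 867.47ms=12/5b +108.434ms=3/10b
5) 975.904ms=27/10b +108.434ms=3/10b
Σ=3b of 3 (166bpm 3/4) — PASS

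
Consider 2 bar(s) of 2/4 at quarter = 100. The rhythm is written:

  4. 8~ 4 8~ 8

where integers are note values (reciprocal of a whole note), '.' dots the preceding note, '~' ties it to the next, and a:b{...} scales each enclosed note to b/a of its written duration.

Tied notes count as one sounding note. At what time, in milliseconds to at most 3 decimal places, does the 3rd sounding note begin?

note 3 onset = 3b = 1800.0ms

1. 0.0ms @ 0 + 900.0ms (3/2)
2. 900.0ms @ 3/2 + 900.0ms (3/2)
3. 1800.0ms @ 3 + 600.0ms (1)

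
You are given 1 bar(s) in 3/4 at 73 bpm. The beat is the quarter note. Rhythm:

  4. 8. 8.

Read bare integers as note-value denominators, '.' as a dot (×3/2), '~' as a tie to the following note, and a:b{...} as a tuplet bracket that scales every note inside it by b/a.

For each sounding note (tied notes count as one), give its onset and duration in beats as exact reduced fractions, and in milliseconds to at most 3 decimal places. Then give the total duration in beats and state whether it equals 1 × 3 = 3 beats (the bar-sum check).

1) 0.0ms=0b +1232.877ms=3/2b
2) 1232.877ms=3/2b +616.438ms=3/4b
3) 1849.315ms=9/4b +616.438ms=3/4b
Σ=3b of 3 (73bpm 3/4) — PASS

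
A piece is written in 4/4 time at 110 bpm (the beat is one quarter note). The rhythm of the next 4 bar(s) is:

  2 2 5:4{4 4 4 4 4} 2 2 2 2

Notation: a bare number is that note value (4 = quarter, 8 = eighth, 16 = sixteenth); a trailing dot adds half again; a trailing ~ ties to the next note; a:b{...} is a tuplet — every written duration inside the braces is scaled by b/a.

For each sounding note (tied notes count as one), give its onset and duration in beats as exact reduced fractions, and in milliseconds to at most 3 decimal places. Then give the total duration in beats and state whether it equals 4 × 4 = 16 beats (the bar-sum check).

1) 0.0ms=0b +1090.909ms=2b
2) 1090.909ms=2b +1090.909ms=2b
3) 2181.818ms=4b +436.364ms=4/5b
4) 2618.182ms=24/5b +436.364ms=4/5b
5) 3054.545ms=28/5b +436.364ms=4/5b
6) 3490.909ms=32/5b +436.364ms=4/5b
7) 3927.273ms=36/5b +436.364ms=4/5b
8) 4363.636ms=8b +1090.909ms=2b
9) 5454.545ms=10b +1090.909ms=2b
10) 6545.455ms=12b +1090.909ms=2b
11) 7636.364ms=14b +1090.909ms=2b
Σ=16b of 16 (110bpm 4/4) — PASS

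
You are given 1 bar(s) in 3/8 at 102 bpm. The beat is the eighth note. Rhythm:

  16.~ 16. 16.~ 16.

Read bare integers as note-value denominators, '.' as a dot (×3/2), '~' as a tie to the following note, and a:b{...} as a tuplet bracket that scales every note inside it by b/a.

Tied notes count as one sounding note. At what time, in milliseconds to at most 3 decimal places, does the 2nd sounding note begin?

1. 0.0ms @ 0 + 882.353ms (3/2)
2. 882.353ms @ 3/2 + 882.353ms (3/2)

note 2 onset = 3/2b = 882.353ms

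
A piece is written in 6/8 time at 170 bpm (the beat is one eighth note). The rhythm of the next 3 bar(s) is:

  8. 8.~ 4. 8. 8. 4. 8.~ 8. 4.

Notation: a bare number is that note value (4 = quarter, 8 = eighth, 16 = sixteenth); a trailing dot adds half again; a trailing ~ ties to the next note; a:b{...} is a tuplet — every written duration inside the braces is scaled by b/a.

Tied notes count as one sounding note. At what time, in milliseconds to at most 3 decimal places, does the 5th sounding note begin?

1. 0.0ms @ 0 + 529.412ms (3/2)
2. 529.412ms @ 3/2 + 1588.235ms (9/2)
3. 2117.647ms @ 6 + 529.412ms (3/2)
4. 2647.059ms @ 15/2 + 529.412ms (3/2)
5. 3176.471ms @ 9 + 1058.824ms (3)
6. 4235.294ms @ 12 + 1058.824ms (3)
7. 5294.118ms @ 15 + 1058.824ms (3)

note 5 onset = 9b = 3176.471ms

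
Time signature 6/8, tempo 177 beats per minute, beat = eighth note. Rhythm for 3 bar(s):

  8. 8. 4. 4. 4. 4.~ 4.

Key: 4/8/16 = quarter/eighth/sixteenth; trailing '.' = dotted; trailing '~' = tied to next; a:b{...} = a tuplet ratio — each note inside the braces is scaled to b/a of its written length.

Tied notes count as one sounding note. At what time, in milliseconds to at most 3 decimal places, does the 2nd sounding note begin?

1. 0.0ms @ 0 + 508.475ms (3/2)
2. 508.475ms @ 3/2 + 508.475ms (3/2)
3. 1016.949ms @ 3 + 1016.949ms (3)
4. 2033.898ms @ 6 + 1016.949ms (3)
5. 3050.847ms @ 9 + 1016.949ms (3)
6. 4067.797ms @ 12 + 2033.898ms (6)

note 2 onset = 3/2b = 508.475ms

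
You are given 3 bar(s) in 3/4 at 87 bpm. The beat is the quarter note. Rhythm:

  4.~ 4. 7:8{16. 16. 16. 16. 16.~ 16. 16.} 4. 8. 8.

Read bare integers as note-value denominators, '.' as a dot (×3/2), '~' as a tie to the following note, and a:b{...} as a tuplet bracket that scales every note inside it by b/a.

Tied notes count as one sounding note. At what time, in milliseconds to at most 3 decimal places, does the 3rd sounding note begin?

note 3 onset = 24/7b = 2364.532ms

1. 0.0ms @ 0 + 2068.966ms (3)
2. 2068.966ms @ 3 + 295.567ms (3/7)
3. 2364.532ms @ 24/7 + 295.567ms (3/7)
4. 2660.099ms @ 27/7 + 295.567ms (3/7)
5. 2955.665ms @ 30/7 + 295.567ms (3/7)
6. 3251.232ms @ 33/7 + 591.133ms (6/7)
7. 3842.365ms @ 39/7 + 295.567ms (3/7)
8. 4137.931ms @ 6 + 1034.483ms (3/2)
9. 5172.414ms @ 15/2 + 517.241ms (3/4)
10. 5689.655ms @ 33/4 + 517.241ms (3/4)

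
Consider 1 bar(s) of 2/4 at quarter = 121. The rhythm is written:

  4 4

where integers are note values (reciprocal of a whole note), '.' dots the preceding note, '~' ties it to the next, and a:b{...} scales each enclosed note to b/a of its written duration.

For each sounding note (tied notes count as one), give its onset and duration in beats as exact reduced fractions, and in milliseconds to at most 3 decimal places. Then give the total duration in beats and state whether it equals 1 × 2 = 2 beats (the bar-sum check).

1) 0.0ms=0b +495.868ms=1b
2) 495.868ms=1b +495.868ms=1b
Σ=2b of 2 (121bpm 2/4) — PASS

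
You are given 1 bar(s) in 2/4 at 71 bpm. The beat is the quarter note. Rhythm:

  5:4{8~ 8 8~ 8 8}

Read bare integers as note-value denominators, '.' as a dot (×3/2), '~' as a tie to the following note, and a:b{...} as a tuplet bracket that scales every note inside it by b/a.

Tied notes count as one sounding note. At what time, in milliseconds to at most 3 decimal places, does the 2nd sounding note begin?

1. 0.0ms @ 0 + 676.056ms (4/5)
2. 676.056ms @ 4/5 + 676.056ms (4/5)
3. 1352.113ms @ 8/5 + 338.028ms (2/5)

note 2 onset = 4/5b = 676.056ms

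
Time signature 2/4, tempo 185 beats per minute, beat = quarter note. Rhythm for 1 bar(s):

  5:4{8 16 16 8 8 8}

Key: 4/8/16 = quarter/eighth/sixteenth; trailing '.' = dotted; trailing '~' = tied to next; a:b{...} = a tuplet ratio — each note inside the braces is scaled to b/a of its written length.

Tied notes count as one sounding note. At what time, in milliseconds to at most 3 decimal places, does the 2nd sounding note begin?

1. 0.0ms @ 0 + 129.73ms (2/5)
2. 129.73ms @ 2/5 + 64.865ms (1/5)
3. 194.595ms @ 3/5 + 64.865ms (1/5)
4. 259.459ms @ 4/5 + 129.73ms (2/5)
5. 389.189ms @ 6/5 + 129.73ms (2/5)
6. 518.919ms @ 8/5 + 129.73ms (2/5)

note 2 onset = 2/5b = 129.73ms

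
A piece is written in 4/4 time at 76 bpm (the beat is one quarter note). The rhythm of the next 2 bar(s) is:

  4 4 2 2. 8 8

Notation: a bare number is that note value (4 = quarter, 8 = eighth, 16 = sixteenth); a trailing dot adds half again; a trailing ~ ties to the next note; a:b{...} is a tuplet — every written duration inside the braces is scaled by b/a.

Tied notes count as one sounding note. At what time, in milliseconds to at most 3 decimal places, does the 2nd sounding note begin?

1. 0.0ms @ 0 + 789.474ms (1)
2. 789.474ms @ 1 + 789.474ms (1)
3. 1578.947ms @ 2 + 1578.947ms (2)
4. 3157.895ms @ 4 + 2368.421ms (3)
5. 5526.316ms @ 7 + 394.737ms (1/2)
6. 5921.053ms @ 15/2 + 394.737ms (1/2)

note 2 onset = 1b = 789.474ms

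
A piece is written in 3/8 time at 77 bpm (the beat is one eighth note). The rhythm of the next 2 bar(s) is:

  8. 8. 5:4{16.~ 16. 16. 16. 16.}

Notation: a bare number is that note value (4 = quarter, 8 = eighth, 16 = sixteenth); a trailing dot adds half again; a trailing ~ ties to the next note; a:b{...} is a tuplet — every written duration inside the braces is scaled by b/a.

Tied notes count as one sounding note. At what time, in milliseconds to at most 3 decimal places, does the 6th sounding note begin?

1. 0.0ms @ 0 + 1168.831ms (3/2)
2. 1168.831ms @ 3/2 + 1168.831ms (3/2)
3. 2337.662ms @ 3 + 935.065ms (6/5)
4. 3272.727ms @ 21/5 + 467.532ms (3/5)
5. 3740.26ms @ 24/5 + 467.532ms (3/5)
6. 4207.792ms @ 27/5 + 467.532ms (3/5)

note 6 onset = 27/5b = 4207.792ms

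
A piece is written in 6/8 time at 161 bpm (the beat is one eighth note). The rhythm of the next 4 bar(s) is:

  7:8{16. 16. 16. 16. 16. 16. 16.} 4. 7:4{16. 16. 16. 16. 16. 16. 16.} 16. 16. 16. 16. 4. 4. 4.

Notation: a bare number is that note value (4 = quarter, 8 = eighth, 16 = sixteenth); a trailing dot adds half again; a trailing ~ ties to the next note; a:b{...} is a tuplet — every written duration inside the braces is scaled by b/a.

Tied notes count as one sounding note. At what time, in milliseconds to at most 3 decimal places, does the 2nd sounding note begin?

note 2 onset = 6/7b = 319.432ms

1. 0.0ms @ 0 + 319.432ms (6/7)
2. 319.432ms @ 6/7 + 319.432ms (6/7)
3. 638.864ms @ 12/7 + 319.432ms (6/7)
4. 958.296ms @ 18/7 + 319.432ms (6/7)
5. 1277.728ms @ 24/7 + 319.432ms (6/7)
6. 1597.161ms @ 30/7 + 319.432ms (6/7)
7. 1916.593ms @ 36/7 + 319.432ms (6/7)
8. 2236.025ms @ 6 + 1118.012ms (3)
9. 3354.037ms @ 9 + 159.716ms (3/7)
10. 3513.753ms @ 66/7 + 159.716ms (3/7)
11. 3673.469ms @ 69/7 + 159.716ms (3/7)
12. 3833.185ms @ 72/7 + 159.716ms (3/7)
13. 3992.902ms @ 75/7 + 159.716ms (3/7)
14. 4152.618ms @ 78/7 + 159.716ms (3/7)
15. 4312.334ms @ 81/7 + 159.716ms (3/7)
16. 4472.05ms @ 12 + 279.503ms (3/4)
17. 4751.553ms @ 51/4 + 279.503ms (3/4)
18. 5031.056ms @ 27/2 + 279.503ms (3/4)
19. 5310.559ms @ 57/4 + 279.503ms (3/4)
20. 5590.062ms @ 15 + 1118.012ms (3)
21. 6708.075ms @ 18 + 1118.012ms (3)
22. 7826.087ms @ 21 + 1118.012ms (3)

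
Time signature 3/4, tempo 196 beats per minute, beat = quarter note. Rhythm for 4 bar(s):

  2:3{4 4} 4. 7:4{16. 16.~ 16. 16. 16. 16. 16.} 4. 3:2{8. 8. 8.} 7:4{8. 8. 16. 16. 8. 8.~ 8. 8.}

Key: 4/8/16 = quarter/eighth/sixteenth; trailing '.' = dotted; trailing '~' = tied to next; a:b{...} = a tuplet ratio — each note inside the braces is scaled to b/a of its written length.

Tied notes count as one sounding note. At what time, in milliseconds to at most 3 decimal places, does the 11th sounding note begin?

note 11 onset = 15/2b = 2295.918ms

1. 0.0ms @ 0 + 459.184ms (3/2)
2. 459.184ms @ 3/2 + 459.184ms (3/2)
3. 918.367ms @ 3 + 459.184ms (3/2)
4. 1377.551ms @ 9/2 + 65.598ms (3/14)
5. 1443.149ms @ 33/7 + 131.195ms (3/7)
6. 1574.344ms @ 36/7 + 65.598ms (3/14)
7. 1639.942ms @ 75/14 + 65.598ms (3/14)
8. 1705.539ms @ 39/7 + 65.598ms (3/14)
9. 1771.137ms @ 81/14 + 65.598ms (3/14)
10. 1836.735ms @ 6 + 459.184ms (3/2)
11. 2295.918ms @ 15/2 + 153.061ms (1/2)
12. 2448.98ms @ 8 + 153.061ms (1/2)
13. 2602.041ms @ 17/2 + 153.061ms (1/2)
14. 2755.102ms @ 9 + 131.195ms (3/7)
15. 2886.297ms @ 66/7 + 131.195ms (3/7)
16. 3017.493ms @ 69/7 + 65.598ms (3/14)
17. 3083.09ms @ 141/14 + 65.598ms (3/14)
18. 3148.688ms @ 72/7 + 131.195ms (3/7)
19. 3279.883ms @ 75/7 + 262.391ms (6/7)
20. 3542.274ms @ 81/7 + 131.195ms (3/7)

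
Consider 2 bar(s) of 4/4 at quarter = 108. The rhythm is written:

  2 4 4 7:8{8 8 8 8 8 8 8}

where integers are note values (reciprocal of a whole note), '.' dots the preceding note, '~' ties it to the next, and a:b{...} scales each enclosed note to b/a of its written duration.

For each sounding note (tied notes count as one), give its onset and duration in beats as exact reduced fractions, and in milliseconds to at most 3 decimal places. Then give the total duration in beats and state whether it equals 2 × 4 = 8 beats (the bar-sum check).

1) 0.0ms=0b +1111.111ms=2b
2) 1111.111ms=2b +555.556ms=1b
3) 1666.667ms=3b +555.556ms=1b
4) 2222.222ms=4b +317.46ms=4/7b
5) 2539.683ms=32/7b +317.46ms=4/7b
6) 2857.143ms=36/7b +317.46ms=4/7b
7) 3174.603ms=40/7b +317.46ms=4/7b
8) 3492.063ms=44/7b +317.46ms=4/7b
9) 3809.524ms=48/7b +317.46ms=4/7b
10) 4126.984ms=52/7b +317.46ms=4/7b
Σ=8b of 8 (108bpm 4/4) — PASS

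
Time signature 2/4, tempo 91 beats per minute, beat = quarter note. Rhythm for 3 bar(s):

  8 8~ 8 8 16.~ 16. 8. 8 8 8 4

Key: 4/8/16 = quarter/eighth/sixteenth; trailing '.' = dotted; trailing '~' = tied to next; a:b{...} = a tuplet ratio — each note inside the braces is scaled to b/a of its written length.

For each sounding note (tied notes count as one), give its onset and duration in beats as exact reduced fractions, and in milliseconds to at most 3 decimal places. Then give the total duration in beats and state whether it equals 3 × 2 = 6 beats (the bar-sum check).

1) 0.0ms=0b +329.67ms=1/2b
2) 329.67ms=1/2b +659.341ms=1b
3) 989.011ms=3/2b +329.67ms=1/2b
4) 1318.681ms=2b +494.505ms=3/4b
5) 1813.187ms=11/4b +494.505ms=3/4b
6) 2307.692ms=7/2b +329.67ms=1/2b
7) 2637.363ms=4b +329.67ms=1/2b
8) 2967.033ms=9/2b +329.67ms=1/2b
9) 3296.703ms=5b +659.341ms=1b
Σ=6b of 6 (91bpm 2/4) — PASS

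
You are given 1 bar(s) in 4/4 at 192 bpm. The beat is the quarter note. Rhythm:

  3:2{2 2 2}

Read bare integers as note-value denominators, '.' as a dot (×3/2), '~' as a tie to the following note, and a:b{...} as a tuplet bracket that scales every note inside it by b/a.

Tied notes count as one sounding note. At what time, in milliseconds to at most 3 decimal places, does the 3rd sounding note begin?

1. 0.0ms @ 0 + 416.667ms (4/3)
2. 416.667ms @ 4/3 + 416.667ms (4/3)
3. 833.333ms @ 8/3 + 416.667ms (4/3)

note 3 onset = 8/3b = 833.333ms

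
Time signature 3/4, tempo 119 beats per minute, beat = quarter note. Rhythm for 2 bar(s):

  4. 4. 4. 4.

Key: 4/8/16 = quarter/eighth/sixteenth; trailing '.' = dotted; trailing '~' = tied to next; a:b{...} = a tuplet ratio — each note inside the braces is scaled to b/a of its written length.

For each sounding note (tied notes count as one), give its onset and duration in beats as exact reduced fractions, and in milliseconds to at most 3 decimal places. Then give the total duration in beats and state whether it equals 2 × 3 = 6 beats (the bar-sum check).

1) 0.0ms=0b +756.303ms=3/2b
2) 756.303ms=3/2b +756.303ms=3/2b
3) 1512.605ms=3b +756.303ms=3/2b
4) 2268.908ms=9/2b +756.303ms=3/2b
Σ=6b of 6 (119bpm 3/4) — PASS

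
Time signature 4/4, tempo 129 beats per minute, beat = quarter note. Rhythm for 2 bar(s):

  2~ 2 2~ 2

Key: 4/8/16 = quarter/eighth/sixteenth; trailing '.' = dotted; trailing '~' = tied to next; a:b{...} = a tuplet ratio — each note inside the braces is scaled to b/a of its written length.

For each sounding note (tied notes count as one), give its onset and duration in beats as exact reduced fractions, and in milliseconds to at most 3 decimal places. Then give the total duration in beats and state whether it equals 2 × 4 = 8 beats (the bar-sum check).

1) 0.0ms=0b +1860.465ms=4b
2) 1860.465ms=4b +1860.465ms=4b
Σ=8b of 8 (129bpm 4/4) — PASS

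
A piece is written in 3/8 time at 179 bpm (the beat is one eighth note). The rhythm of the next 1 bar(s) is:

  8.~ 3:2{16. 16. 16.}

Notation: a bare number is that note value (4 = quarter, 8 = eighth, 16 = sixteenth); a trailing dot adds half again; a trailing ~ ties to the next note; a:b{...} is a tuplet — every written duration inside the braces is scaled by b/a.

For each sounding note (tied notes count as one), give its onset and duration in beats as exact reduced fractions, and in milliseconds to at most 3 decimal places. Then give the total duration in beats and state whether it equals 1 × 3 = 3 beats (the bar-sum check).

1) 0.0ms=0b +670.391ms=2b
2) 670.391ms=2b +167.598ms=1/2b
3) 837.989ms=5/2b +167.598ms=1/2b
Σ=3b of 3 (179bpm 3/8) — PASS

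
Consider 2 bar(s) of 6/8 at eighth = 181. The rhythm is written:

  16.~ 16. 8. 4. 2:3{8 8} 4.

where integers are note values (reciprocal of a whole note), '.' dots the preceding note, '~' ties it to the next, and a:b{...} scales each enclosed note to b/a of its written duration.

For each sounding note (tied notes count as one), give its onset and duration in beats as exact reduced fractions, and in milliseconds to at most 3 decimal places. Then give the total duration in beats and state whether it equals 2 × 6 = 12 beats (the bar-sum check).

1) 0.0ms=0b +497.238ms=3/2b
2) 497.238ms=3/2b +497.238ms=3/2b
3) 994.475ms=3b +994.475ms=3b
4) 1988.95ms=6b +497.238ms=3/2b
5) 2486.188ms=15/2b +497.238ms=3/2b
6) 2983.425ms=9b +994.475ms=3b
Σ=12b of 12 (181bpm 6/8) — PASS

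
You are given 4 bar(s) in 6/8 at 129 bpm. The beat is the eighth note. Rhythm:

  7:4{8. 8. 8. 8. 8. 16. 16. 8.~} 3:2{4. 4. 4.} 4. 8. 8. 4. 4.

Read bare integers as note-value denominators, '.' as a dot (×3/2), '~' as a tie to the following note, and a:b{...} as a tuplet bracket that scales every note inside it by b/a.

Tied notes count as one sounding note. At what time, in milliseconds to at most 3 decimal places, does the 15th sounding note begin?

note 15 onset = 21b = 9767.442ms

1. 0.0ms @ 0 + 398.671ms (6/7)
2. 398.671ms @ 6/7 + 398.671ms (6/7)
3. 797.342ms @ 12/7 + 398.671ms (6/7)
4. 1196.013ms @ 18/7 + 398.671ms (6/7)
5. 1594.684ms @ 24/7 + 398.671ms (6/7)
6. 1993.355ms @ 30/7 + 199.336ms (3/7)
7. 2192.691ms @ 33/7 + 199.336ms (3/7)
8. 2392.027ms @ 36/7 + 1328.904ms (20/7)
9. 3720.93ms @ 8 + 930.233ms (2)
10. 4651.163ms @ 10 + 930.233ms (2)
11. 5581.395ms @ 12 + 1395.349ms (3)
12. 6976.744ms @ 15 + 697.674ms (3/2)
13. 7674.419ms @ 33/2 + 697.674ms (3/2)
14. 8372.093ms @ 18 + 1395.349ms (3)
15. 9767.442ms @ 21 + 1395.349ms (3)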